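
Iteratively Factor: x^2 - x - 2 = (x - 2)*(x + 1)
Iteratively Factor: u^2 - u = (u - 1)*(u)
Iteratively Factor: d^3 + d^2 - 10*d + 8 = (d + 4)*(d^2 - 3*d + 2) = (d - 2)*(d + 4)*(d - 1)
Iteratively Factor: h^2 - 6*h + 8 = (h - 4)*(h - 2)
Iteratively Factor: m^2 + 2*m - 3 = (m + 3)*(m - 1)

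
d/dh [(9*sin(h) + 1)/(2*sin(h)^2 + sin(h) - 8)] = (-4*sin(h) + 9*cos(2*h) - 82)*cos(h)/(sin(h) - cos(2*h) - 7)^2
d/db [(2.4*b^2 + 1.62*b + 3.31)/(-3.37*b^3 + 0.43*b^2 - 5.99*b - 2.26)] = (8.088*b^4 + 10.9188*b^3 + 18.3915*b^2 - 13.6946*b + 16.1657)/(11.3569*b^6 - 2.8982*b^5 + 40.5575*b^4 + 10.081*b^3 + 33.9365*b^2 + 27.0748*b + 5.1076)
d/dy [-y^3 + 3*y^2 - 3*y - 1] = -3*y^2 + 6*y - 3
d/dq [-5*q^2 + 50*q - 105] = 50 - 10*q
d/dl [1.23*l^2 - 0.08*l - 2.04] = 2.46*l - 0.08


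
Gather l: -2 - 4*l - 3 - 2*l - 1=-6*l - 6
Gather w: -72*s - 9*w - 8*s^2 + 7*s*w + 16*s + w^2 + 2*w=-8*s^2 - 56*s + w^2 + w*(7*s - 7)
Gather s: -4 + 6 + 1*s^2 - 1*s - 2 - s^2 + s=0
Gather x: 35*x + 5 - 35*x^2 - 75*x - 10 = -35*x^2 - 40*x - 5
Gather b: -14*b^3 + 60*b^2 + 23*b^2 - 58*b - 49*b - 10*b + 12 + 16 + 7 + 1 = -14*b^3 + 83*b^2 - 117*b + 36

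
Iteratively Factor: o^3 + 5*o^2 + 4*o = (o)*(o^2 + 5*o + 4) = o*(o + 1)*(o + 4)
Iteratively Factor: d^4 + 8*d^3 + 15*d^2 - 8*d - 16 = (d + 1)*(d^3 + 7*d^2 + 8*d - 16) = (d + 1)*(d + 4)*(d^2 + 3*d - 4) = (d - 1)*(d + 1)*(d + 4)*(d + 4)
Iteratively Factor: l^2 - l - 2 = (l - 2)*(l + 1)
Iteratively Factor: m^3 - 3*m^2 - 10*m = (m + 2)*(m^2 - 5*m) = (m - 5)*(m + 2)*(m)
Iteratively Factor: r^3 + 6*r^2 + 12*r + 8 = (r + 2)*(r^2 + 4*r + 4) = (r + 2)^2*(r + 2)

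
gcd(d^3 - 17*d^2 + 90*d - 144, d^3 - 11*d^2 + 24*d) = d^2 - 11*d + 24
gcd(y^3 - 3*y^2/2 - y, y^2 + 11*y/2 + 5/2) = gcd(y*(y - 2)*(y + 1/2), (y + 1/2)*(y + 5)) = y + 1/2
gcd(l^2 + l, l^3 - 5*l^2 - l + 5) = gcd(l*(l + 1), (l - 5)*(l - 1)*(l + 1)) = l + 1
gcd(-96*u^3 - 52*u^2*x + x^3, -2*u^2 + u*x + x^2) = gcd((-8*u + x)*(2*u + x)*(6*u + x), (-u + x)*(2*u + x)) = 2*u + x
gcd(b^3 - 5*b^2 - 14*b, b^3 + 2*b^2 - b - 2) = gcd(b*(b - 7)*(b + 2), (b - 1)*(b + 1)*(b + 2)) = b + 2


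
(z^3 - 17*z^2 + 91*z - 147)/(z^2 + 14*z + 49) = (z^3 - 17*z^2 + 91*z - 147)/(z^2 + 14*z + 49)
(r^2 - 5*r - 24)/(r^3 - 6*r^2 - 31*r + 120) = (r + 3)/(r^2 + 2*r - 15)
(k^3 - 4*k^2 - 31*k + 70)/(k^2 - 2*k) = k - 2 - 35/k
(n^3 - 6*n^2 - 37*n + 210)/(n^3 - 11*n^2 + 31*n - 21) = (n^2 + n - 30)/(n^2 - 4*n + 3)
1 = 1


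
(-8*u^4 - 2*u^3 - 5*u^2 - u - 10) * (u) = -8*u^5 - 2*u^4 - 5*u^3 - u^2 - 10*u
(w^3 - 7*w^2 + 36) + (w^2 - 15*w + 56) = w^3 - 6*w^2 - 15*w + 92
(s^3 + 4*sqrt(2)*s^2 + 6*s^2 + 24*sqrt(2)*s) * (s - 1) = s^4 + 5*s^3 + 4*sqrt(2)*s^3 - 6*s^2 + 20*sqrt(2)*s^2 - 24*sqrt(2)*s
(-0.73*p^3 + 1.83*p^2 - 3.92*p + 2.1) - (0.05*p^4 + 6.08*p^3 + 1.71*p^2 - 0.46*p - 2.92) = -0.05*p^4 - 6.81*p^3 + 0.12*p^2 - 3.46*p + 5.02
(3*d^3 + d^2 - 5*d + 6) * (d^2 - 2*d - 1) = 3*d^5 - 5*d^4 - 10*d^3 + 15*d^2 - 7*d - 6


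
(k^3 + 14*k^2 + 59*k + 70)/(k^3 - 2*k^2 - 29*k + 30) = (k^2 + 9*k + 14)/(k^2 - 7*k + 6)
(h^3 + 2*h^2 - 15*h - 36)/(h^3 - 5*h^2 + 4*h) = (h^2 + 6*h + 9)/(h*(h - 1))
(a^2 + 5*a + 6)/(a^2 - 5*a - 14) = (a + 3)/(a - 7)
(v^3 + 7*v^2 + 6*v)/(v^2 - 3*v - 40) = v*(v^2 + 7*v + 6)/(v^2 - 3*v - 40)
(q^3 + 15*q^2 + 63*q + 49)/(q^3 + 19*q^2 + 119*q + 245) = (q + 1)/(q + 5)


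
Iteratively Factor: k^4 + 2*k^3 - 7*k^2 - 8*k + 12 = (k - 1)*(k^3 + 3*k^2 - 4*k - 12) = (k - 1)*(k + 3)*(k^2 - 4) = (k - 2)*(k - 1)*(k + 3)*(k + 2)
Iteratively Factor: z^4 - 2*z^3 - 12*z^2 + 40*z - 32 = (z - 2)*(z^3 - 12*z + 16) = (z - 2)*(z + 4)*(z^2 - 4*z + 4) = (z - 2)^2*(z + 4)*(z - 2)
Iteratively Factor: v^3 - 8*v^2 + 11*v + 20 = (v - 5)*(v^2 - 3*v - 4) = (v - 5)*(v + 1)*(v - 4)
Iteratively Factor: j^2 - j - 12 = (j - 4)*(j + 3)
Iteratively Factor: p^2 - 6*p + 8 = (p - 4)*(p - 2)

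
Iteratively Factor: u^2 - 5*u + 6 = (u - 3)*(u - 2)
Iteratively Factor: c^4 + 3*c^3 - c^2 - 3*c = (c + 3)*(c^3 - c) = (c + 1)*(c + 3)*(c^2 - c) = (c - 1)*(c + 1)*(c + 3)*(c)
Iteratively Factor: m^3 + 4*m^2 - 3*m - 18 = (m + 3)*(m^2 + m - 6) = (m - 2)*(m + 3)*(m + 3)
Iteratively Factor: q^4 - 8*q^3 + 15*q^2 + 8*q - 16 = (q + 1)*(q^3 - 9*q^2 + 24*q - 16) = (q - 4)*(q + 1)*(q^2 - 5*q + 4) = (q - 4)^2*(q + 1)*(q - 1)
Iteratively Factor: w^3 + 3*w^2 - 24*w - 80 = (w - 5)*(w^2 + 8*w + 16) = (w - 5)*(w + 4)*(w + 4)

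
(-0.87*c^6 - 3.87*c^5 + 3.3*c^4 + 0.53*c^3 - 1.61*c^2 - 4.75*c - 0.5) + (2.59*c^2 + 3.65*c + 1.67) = -0.87*c^6 - 3.87*c^5 + 3.3*c^4 + 0.53*c^3 + 0.98*c^2 - 1.1*c + 1.17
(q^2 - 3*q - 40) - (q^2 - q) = -2*q - 40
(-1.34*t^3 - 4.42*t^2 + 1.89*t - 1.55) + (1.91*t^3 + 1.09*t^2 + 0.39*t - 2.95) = 0.57*t^3 - 3.33*t^2 + 2.28*t - 4.5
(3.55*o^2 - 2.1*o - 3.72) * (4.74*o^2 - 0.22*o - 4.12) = 16.827*o^4 - 10.735*o^3 - 31.7968*o^2 + 9.4704*o + 15.3264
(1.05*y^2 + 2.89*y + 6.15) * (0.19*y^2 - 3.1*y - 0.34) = 0.1995*y^4 - 2.7059*y^3 - 8.1475*y^2 - 20.0476*y - 2.091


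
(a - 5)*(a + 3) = a^2 - 2*a - 15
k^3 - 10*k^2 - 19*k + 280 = (k - 8)*(k - 7)*(k + 5)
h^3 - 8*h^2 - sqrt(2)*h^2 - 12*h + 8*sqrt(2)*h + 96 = (h - 8)*(h - 3*sqrt(2))*(h + 2*sqrt(2))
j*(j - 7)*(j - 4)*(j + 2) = j^4 - 9*j^3 + 6*j^2 + 56*j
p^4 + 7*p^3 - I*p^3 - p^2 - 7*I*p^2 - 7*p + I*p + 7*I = (p + 7)*(p - I)*(-I*p + I)*(I*p + I)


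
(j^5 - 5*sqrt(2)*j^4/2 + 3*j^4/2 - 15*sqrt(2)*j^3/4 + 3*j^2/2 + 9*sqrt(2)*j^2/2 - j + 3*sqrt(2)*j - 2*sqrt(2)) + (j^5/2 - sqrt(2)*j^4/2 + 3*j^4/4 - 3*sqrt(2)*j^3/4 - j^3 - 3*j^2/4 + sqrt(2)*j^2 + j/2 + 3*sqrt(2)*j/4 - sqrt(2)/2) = 3*j^5/2 - 3*sqrt(2)*j^4 + 9*j^4/4 - 9*sqrt(2)*j^3/2 - j^3 + 3*j^2/4 + 11*sqrt(2)*j^2/2 - j/2 + 15*sqrt(2)*j/4 - 5*sqrt(2)/2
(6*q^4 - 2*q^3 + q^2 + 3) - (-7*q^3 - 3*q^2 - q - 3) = 6*q^4 + 5*q^3 + 4*q^2 + q + 6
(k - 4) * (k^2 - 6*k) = k^3 - 10*k^2 + 24*k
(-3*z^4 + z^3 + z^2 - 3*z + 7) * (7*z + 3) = -21*z^5 - 2*z^4 + 10*z^3 - 18*z^2 + 40*z + 21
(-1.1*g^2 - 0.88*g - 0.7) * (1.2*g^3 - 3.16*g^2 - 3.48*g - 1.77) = -1.32*g^5 + 2.42*g^4 + 5.7688*g^3 + 7.2214*g^2 + 3.9936*g + 1.239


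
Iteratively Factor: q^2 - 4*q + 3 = (q - 3)*(q - 1)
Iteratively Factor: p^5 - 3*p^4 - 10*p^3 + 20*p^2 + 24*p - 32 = (p + 2)*(p^4 - 5*p^3 + 20*p - 16) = (p + 2)^2*(p^3 - 7*p^2 + 14*p - 8) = (p - 4)*(p + 2)^2*(p^2 - 3*p + 2) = (p - 4)*(p - 1)*(p + 2)^2*(p - 2)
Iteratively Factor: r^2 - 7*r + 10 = (r - 5)*(r - 2)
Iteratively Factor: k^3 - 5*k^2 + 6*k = (k - 3)*(k^2 - 2*k) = (k - 3)*(k - 2)*(k)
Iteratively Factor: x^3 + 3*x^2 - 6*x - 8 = (x + 1)*(x^2 + 2*x - 8) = (x + 1)*(x + 4)*(x - 2)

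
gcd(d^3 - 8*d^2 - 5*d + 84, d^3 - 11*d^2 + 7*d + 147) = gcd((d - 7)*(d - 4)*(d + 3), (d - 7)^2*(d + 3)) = d^2 - 4*d - 21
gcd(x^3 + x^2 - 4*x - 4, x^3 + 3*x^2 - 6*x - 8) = x^2 - x - 2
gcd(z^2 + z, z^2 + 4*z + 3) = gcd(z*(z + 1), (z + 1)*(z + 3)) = z + 1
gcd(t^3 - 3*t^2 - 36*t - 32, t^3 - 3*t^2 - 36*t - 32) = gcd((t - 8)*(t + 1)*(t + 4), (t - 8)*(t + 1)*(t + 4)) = t^3 - 3*t^2 - 36*t - 32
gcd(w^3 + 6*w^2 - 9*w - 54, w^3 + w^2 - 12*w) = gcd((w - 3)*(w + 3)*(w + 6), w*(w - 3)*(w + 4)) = w - 3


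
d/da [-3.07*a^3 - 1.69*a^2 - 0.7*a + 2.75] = -9.21*a^2 - 3.38*a - 0.7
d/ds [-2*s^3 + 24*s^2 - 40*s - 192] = -6*s^2 + 48*s - 40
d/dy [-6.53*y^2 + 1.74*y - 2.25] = 1.74 - 13.06*y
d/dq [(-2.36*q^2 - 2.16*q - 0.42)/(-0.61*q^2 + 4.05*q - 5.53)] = (-10.8756*q^2 + 25.5892*q + 13.6458)/(0.3721*q^4 - 4.941*q^3 + 23.1491*q^2 - 44.793*q + 30.5809)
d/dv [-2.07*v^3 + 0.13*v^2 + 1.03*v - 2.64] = -6.21*v^2 + 0.26*v + 1.03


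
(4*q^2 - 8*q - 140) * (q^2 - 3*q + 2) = 4*q^4 - 20*q^3 - 108*q^2 + 404*q - 280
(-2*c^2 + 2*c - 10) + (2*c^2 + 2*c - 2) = 4*c - 12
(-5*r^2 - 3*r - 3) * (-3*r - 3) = 15*r^3 + 24*r^2 + 18*r + 9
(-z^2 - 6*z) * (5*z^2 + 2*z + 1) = -5*z^4 - 32*z^3 - 13*z^2 - 6*z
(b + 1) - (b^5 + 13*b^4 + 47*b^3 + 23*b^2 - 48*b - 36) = -b^5 - 13*b^4 - 47*b^3 - 23*b^2 + 49*b + 37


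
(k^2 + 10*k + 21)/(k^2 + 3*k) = (k + 7)/k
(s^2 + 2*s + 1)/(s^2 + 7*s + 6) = (s + 1)/(s + 6)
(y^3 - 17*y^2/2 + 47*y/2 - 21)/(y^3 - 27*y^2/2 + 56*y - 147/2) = (y - 2)/(y - 7)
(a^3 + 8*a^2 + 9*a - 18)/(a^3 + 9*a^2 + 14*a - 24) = (a + 3)/(a + 4)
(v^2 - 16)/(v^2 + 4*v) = (v - 4)/v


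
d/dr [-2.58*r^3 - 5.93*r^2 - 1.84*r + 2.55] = -7.74*r^2 - 11.86*r - 1.84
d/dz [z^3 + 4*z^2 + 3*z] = 3*z^2 + 8*z + 3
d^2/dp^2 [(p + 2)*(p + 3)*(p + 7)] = 6*p + 24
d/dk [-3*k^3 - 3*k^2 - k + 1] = -9*k^2 - 6*k - 1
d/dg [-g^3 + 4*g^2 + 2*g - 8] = -3*g^2 + 8*g + 2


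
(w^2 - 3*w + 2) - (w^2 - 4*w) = w + 2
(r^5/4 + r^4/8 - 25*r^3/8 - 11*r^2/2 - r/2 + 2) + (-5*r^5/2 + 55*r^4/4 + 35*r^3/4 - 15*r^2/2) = -9*r^5/4 + 111*r^4/8 + 45*r^3/8 - 13*r^2 - r/2 + 2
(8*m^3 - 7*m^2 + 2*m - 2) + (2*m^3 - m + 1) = 10*m^3 - 7*m^2 + m - 1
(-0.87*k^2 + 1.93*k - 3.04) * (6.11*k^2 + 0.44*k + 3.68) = -5.3157*k^4 + 11.4095*k^3 - 20.9268*k^2 + 5.7648*k - 11.1872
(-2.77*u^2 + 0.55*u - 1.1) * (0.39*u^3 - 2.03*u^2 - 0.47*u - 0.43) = -1.0803*u^5 + 5.8376*u^4 - 0.2436*u^3 + 3.1656*u^2 + 0.2805*u + 0.473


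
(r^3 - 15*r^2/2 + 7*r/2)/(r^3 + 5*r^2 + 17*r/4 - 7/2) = 2*r*(r - 7)/(2*r^2 + 11*r + 14)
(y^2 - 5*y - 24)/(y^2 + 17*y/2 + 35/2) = 2*(y^2 - 5*y - 24)/(2*y^2 + 17*y + 35)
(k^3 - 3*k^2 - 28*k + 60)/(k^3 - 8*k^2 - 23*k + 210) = (k - 2)/(k - 7)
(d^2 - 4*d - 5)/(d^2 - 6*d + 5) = (d + 1)/(d - 1)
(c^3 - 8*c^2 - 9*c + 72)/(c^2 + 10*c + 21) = (c^2 - 11*c + 24)/(c + 7)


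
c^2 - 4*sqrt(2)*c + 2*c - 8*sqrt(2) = (c + 2)*(c - 4*sqrt(2))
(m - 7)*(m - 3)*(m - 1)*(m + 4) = m^4 - 7*m^3 - 13*m^2 + 103*m - 84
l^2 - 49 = (l - 7)*(l + 7)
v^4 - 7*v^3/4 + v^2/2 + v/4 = v*(v - 1)^2*(v + 1/4)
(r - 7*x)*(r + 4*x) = r^2 - 3*r*x - 28*x^2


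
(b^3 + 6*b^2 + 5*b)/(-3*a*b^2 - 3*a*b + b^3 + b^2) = (-b - 5)/(3*a - b)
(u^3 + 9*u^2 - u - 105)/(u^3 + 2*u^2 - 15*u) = (u + 7)/u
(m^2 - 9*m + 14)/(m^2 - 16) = (m^2 - 9*m + 14)/(m^2 - 16)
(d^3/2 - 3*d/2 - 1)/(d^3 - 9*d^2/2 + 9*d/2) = (d^3 - 3*d - 2)/(d*(2*d^2 - 9*d + 9))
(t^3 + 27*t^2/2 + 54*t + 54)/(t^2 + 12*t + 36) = t + 3/2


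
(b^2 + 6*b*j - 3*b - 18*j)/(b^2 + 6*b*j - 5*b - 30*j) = (b - 3)/(b - 5)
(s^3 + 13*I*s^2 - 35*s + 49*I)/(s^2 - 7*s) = (s^3 + 13*I*s^2 - 35*s + 49*I)/(s*(s - 7))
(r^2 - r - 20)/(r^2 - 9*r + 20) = (r + 4)/(r - 4)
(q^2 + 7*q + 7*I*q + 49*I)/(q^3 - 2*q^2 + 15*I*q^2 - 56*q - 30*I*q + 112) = (q + 7)/(q^2 + q*(-2 + 8*I) - 16*I)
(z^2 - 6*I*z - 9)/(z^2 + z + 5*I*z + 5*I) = (z^2 - 6*I*z - 9)/(z^2 + z + 5*I*z + 5*I)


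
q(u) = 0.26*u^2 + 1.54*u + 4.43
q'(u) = 0.52*u + 1.54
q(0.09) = 4.57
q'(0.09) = 1.59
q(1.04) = 6.31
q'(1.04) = 2.08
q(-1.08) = 3.07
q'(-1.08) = 0.98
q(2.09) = 8.78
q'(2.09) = 2.63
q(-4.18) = 2.54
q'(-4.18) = -0.63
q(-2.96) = 2.15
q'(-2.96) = 0.00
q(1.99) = 8.52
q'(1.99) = 2.57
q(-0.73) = 3.44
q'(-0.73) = 1.16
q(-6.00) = 4.55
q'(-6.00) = -1.58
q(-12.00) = 23.39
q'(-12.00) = -4.70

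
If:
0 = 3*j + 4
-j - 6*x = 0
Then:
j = -4/3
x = 2/9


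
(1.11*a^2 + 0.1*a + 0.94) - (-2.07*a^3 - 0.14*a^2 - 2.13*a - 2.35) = 2.07*a^3 + 1.25*a^2 + 2.23*a + 3.29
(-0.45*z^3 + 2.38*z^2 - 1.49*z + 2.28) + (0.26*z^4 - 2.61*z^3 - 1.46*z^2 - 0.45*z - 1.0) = 0.26*z^4 - 3.06*z^3 + 0.92*z^2 - 1.94*z + 1.28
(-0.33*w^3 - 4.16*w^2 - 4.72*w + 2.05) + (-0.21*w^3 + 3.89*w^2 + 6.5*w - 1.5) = -0.54*w^3 - 0.27*w^2 + 1.78*w + 0.55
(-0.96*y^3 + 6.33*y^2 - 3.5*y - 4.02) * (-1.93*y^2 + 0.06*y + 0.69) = 1.8528*y^5 - 12.2745*y^4 + 6.4724*y^3 + 11.9163*y^2 - 2.6562*y - 2.7738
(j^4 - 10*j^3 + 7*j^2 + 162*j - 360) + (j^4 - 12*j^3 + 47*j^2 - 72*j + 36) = 2*j^4 - 22*j^3 + 54*j^2 + 90*j - 324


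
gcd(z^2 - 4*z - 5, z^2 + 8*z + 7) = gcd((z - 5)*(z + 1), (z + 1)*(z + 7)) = z + 1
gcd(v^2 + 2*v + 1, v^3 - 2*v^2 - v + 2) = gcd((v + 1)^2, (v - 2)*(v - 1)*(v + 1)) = v + 1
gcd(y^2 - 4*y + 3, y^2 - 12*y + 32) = 1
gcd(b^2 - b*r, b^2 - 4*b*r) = b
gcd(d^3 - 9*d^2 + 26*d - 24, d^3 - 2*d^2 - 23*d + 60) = d^2 - 7*d + 12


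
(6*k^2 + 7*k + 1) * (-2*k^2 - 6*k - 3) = -12*k^4 - 50*k^3 - 62*k^2 - 27*k - 3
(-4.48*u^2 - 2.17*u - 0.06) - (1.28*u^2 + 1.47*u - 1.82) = -5.76*u^2 - 3.64*u + 1.76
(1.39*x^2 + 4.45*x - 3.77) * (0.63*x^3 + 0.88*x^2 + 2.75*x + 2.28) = 0.8757*x^5 + 4.0267*x^4 + 5.3634*x^3 + 12.0891*x^2 - 0.221500000000001*x - 8.5956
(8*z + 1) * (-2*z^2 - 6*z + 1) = -16*z^3 - 50*z^2 + 2*z + 1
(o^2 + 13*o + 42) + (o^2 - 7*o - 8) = 2*o^2 + 6*o + 34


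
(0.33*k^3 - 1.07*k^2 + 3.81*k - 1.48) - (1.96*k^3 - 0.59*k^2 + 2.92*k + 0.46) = -1.63*k^3 - 0.48*k^2 + 0.89*k - 1.94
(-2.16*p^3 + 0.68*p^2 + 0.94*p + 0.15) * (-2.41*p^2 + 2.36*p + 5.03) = 5.2056*p^5 - 6.7364*p^4 - 11.5254*p^3 + 5.2773*p^2 + 5.0822*p + 0.7545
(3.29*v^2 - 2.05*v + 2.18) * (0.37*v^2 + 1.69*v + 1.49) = 1.2173*v^4 + 4.8016*v^3 + 2.2442*v^2 + 0.629700000000001*v + 3.2482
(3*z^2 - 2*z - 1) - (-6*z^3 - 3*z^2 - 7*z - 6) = 6*z^3 + 6*z^2 + 5*z + 5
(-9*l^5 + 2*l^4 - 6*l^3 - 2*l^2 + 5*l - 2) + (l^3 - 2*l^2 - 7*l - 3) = -9*l^5 + 2*l^4 - 5*l^3 - 4*l^2 - 2*l - 5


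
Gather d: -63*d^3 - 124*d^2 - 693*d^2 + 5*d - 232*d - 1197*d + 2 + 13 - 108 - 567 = -63*d^3 - 817*d^2 - 1424*d - 660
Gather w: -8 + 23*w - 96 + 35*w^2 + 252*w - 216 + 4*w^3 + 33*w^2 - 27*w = 4*w^3 + 68*w^2 + 248*w - 320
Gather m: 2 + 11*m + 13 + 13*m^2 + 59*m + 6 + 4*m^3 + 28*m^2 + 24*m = 4*m^3 + 41*m^2 + 94*m + 21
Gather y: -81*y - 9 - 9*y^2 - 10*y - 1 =-9*y^2 - 91*y - 10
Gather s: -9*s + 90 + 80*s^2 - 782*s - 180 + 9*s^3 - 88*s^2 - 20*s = 9*s^3 - 8*s^2 - 811*s - 90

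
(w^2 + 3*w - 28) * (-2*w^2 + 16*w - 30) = -2*w^4 + 10*w^3 + 74*w^2 - 538*w + 840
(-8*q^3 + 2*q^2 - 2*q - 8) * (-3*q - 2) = 24*q^4 + 10*q^3 + 2*q^2 + 28*q + 16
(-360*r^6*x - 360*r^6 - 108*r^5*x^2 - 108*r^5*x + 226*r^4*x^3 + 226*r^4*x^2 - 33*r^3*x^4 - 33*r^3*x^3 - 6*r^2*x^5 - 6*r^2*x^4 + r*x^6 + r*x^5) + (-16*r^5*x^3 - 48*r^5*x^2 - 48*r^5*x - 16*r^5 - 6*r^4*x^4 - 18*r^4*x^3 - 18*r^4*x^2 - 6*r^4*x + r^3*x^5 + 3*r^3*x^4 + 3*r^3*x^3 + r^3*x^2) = -360*r^6*x - 360*r^6 - 16*r^5*x^3 - 156*r^5*x^2 - 156*r^5*x - 16*r^5 - 6*r^4*x^4 + 208*r^4*x^3 + 208*r^4*x^2 - 6*r^4*x + r^3*x^5 - 30*r^3*x^4 - 30*r^3*x^3 + r^3*x^2 - 6*r^2*x^5 - 6*r^2*x^4 + r*x^6 + r*x^5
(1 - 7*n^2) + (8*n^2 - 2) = n^2 - 1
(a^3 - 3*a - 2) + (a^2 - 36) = a^3 + a^2 - 3*a - 38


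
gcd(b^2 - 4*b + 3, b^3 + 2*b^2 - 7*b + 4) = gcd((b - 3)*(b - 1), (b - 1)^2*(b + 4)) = b - 1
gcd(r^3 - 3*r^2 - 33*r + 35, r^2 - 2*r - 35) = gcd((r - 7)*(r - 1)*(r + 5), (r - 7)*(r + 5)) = r^2 - 2*r - 35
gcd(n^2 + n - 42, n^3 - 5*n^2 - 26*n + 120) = n - 6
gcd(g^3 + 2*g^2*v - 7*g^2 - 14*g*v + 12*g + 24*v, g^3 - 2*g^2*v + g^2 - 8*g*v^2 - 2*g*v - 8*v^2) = g + 2*v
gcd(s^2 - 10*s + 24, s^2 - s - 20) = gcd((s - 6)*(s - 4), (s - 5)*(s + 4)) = 1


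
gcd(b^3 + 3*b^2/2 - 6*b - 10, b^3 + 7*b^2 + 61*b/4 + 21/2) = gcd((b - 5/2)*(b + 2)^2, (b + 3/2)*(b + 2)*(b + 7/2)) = b + 2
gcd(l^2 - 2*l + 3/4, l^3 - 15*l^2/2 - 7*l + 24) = l - 3/2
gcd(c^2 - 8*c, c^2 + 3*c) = c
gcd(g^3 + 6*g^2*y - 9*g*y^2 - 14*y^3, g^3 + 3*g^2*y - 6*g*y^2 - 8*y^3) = -g^2 + g*y + 2*y^2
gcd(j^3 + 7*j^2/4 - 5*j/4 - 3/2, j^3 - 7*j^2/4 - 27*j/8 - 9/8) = j + 3/4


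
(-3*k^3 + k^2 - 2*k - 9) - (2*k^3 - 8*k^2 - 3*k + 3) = -5*k^3 + 9*k^2 + k - 12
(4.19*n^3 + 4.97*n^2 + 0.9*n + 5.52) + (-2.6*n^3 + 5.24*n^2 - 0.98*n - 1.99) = 1.59*n^3 + 10.21*n^2 - 0.08*n + 3.53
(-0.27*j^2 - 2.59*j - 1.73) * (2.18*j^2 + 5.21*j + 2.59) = -0.5886*j^4 - 7.0529*j^3 - 17.9646*j^2 - 15.7214*j - 4.4807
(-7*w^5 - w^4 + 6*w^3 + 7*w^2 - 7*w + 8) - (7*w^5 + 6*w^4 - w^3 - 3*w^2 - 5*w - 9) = -14*w^5 - 7*w^4 + 7*w^3 + 10*w^2 - 2*w + 17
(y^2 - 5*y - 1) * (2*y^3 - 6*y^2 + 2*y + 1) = 2*y^5 - 16*y^4 + 30*y^3 - 3*y^2 - 7*y - 1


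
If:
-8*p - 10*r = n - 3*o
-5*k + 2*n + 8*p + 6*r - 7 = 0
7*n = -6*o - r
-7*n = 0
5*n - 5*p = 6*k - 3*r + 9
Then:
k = -191/133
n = 0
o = -8/1197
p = -1/19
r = 16/399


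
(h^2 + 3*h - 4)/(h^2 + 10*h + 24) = (h - 1)/(h + 6)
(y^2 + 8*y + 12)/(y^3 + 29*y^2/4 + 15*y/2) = 4*(y + 2)/(y*(4*y + 5))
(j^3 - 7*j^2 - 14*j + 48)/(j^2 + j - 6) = j - 8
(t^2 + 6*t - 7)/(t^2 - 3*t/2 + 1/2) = 2*(t + 7)/(2*t - 1)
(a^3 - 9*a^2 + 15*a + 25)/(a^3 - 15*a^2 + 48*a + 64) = (a^2 - 10*a + 25)/(a^2 - 16*a + 64)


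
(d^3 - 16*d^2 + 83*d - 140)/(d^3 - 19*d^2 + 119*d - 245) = (d - 4)/(d - 7)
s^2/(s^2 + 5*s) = s/(s + 5)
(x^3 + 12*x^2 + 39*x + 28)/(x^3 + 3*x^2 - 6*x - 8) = (x + 7)/(x - 2)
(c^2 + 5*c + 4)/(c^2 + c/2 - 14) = 2*(c + 1)/(2*c - 7)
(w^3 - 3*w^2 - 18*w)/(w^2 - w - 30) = w*(w + 3)/(w + 5)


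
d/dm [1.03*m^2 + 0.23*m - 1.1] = 2.06*m + 0.23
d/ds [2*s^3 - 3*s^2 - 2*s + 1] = 6*s^2 - 6*s - 2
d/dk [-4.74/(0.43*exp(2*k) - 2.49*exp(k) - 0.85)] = (4.0764*exp(k) - 11.8026)*exp(k)/(-0.43*exp(2*k) + 2.49*exp(k) + 0.85)^2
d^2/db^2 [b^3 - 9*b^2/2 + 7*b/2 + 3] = 6*b - 9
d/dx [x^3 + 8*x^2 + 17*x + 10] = 3*x^2 + 16*x + 17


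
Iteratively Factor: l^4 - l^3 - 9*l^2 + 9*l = (l - 3)*(l^3 + 2*l^2 - 3*l) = (l - 3)*(l - 1)*(l^2 + 3*l) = (l - 3)*(l - 1)*(l + 3)*(l)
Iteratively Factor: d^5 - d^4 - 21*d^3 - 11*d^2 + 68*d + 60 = (d + 2)*(d^4 - 3*d^3 - 15*d^2 + 19*d + 30) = (d - 5)*(d + 2)*(d^3 + 2*d^2 - 5*d - 6) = (d - 5)*(d - 2)*(d + 2)*(d^2 + 4*d + 3) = (d - 5)*(d - 2)*(d + 2)*(d + 3)*(d + 1)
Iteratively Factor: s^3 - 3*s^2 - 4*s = (s - 4)*(s^2 + s) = s*(s - 4)*(s + 1)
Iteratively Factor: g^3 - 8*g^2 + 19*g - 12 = (g - 3)*(g^2 - 5*g + 4) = (g - 4)*(g - 3)*(g - 1)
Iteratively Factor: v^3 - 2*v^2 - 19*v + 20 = (v + 4)*(v^2 - 6*v + 5) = (v - 1)*(v + 4)*(v - 5)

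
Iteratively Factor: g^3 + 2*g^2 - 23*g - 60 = (g - 5)*(g^2 + 7*g + 12) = (g - 5)*(g + 4)*(g + 3)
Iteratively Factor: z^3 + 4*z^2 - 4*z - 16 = (z + 2)*(z^2 + 2*z - 8) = (z - 2)*(z + 2)*(z + 4)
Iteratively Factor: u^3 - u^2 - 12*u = (u + 3)*(u^2 - 4*u) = (u - 4)*(u + 3)*(u)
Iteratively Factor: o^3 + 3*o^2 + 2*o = (o + 2)*(o^2 + o) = o*(o + 2)*(o + 1)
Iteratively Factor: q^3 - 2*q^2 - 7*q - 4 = (q - 4)*(q^2 + 2*q + 1) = (q - 4)*(q + 1)*(q + 1)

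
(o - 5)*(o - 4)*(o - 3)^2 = o^4 - 15*o^3 + 83*o^2 - 201*o + 180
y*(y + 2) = y^2 + 2*y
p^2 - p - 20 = (p - 5)*(p + 4)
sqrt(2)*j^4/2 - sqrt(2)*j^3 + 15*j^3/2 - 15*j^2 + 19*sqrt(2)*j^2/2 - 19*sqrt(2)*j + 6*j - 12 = (j - 2)*(j + sqrt(2))*(j + 6*sqrt(2))*(sqrt(2)*j/2 + 1/2)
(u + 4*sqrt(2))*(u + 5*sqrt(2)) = u^2 + 9*sqrt(2)*u + 40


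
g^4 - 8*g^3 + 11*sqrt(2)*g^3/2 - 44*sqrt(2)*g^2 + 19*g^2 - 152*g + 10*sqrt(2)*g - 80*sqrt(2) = (g - 8)*(g + sqrt(2))*(g + 2*sqrt(2))*(g + 5*sqrt(2)/2)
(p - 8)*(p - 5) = p^2 - 13*p + 40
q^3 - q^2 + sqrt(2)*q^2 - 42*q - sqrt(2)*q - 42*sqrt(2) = (q - 7)*(q + 6)*(q + sqrt(2))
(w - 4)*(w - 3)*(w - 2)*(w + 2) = w^4 - 7*w^3 + 8*w^2 + 28*w - 48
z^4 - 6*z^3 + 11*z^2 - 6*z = z*(z - 3)*(z - 2)*(z - 1)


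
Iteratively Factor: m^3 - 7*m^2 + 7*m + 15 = (m + 1)*(m^2 - 8*m + 15) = (m - 3)*(m + 1)*(m - 5)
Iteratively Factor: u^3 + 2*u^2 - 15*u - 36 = (u - 4)*(u^2 + 6*u + 9) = (u - 4)*(u + 3)*(u + 3)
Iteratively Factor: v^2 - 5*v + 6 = (v - 2)*(v - 3)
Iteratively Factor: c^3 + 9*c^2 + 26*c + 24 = (c + 4)*(c^2 + 5*c + 6) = (c + 3)*(c + 4)*(c + 2)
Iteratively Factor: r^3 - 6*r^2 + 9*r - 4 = (r - 1)*(r^2 - 5*r + 4) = (r - 4)*(r - 1)*(r - 1)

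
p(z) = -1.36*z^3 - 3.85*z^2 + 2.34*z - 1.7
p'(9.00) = -397.44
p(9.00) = -1283.93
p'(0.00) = 2.34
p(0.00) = -1.70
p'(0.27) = -0.04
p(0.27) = -1.38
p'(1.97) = -28.66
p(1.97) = -22.43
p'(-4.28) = -39.44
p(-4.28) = 24.39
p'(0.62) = -4.00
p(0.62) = -2.05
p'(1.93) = -27.72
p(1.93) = -21.30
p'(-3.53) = -21.32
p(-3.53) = 1.89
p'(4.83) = -130.03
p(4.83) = -233.46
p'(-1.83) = 2.77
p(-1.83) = -10.54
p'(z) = -4.08*z^2 - 7.7*z + 2.34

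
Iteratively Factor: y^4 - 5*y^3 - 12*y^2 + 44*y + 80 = (y + 2)*(y^3 - 7*y^2 + 2*y + 40) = (y + 2)^2*(y^2 - 9*y + 20) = (y - 5)*(y + 2)^2*(y - 4)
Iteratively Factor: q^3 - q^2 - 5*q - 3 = (q - 3)*(q^2 + 2*q + 1) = (q - 3)*(q + 1)*(q + 1)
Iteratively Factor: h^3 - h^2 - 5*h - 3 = (h + 1)*(h^2 - 2*h - 3) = (h - 3)*(h + 1)*(h + 1)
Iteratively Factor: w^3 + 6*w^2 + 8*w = (w)*(w^2 + 6*w + 8) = w*(w + 4)*(w + 2)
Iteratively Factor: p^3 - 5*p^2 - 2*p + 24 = (p - 3)*(p^2 - 2*p - 8) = (p - 4)*(p - 3)*(p + 2)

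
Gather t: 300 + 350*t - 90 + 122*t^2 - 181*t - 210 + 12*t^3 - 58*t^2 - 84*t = 12*t^3 + 64*t^2 + 85*t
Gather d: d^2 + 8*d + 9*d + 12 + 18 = d^2 + 17*d + 30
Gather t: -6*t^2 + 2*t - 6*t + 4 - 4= -6*t^2 - 4*t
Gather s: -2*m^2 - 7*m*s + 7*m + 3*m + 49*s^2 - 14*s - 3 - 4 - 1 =-2*m^2 + 10*m + 49*s^2 + s*(-7*m - 14) - 8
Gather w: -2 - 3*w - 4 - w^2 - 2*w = -w^2 - 5*w - 6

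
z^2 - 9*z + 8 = (z - 8)*(z - 1)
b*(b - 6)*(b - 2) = b^3 - 8*b^2 + 12*b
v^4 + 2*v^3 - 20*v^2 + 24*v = v*(v - 2)^2*(v + 6)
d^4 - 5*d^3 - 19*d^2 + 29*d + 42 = (d - 7)*(d - 2)*(d + 1)*(d + 3)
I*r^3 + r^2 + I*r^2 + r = r*(r + 1)*(I*r + 1)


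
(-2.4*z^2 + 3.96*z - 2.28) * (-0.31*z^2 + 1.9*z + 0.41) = 0.744*z^4 - 5.7876*z^3 + 7.2468*z^2 - 2.7084*z - 0.9348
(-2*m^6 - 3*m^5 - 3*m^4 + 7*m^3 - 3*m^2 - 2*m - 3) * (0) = 0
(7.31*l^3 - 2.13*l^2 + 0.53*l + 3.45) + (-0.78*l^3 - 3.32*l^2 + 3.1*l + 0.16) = 6.53*l^3 - 5.45*l^2 + 3.63*l + 3.61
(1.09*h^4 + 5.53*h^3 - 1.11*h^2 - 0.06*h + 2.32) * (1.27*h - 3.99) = 1.3843*h^5 + 2.674*h^4 - 23.4744*h^3 + 4.3527*h^2 + 3.1858*h - 9.2568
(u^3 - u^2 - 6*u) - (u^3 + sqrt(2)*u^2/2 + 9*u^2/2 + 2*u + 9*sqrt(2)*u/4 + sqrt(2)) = -11*u^2/2 - sqrt(2)*u^2/2 - 8*u - 9*sqrt(2)*u/4 - sqrt(2)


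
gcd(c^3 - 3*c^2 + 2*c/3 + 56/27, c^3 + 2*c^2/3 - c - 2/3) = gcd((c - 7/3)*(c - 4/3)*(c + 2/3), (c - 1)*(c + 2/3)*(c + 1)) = c + 2/3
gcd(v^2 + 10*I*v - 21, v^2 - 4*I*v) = 1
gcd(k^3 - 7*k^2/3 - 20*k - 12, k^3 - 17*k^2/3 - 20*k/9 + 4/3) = k^2 - 16*k/3 - 4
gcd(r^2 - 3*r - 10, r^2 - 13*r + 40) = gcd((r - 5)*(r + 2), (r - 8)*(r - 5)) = r - 5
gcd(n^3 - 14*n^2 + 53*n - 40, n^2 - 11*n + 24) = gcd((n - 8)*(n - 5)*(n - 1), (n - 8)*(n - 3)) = n - 8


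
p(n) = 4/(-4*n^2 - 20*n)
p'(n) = 4*(8*n + 20)/(-4*n^2 - 20*n)^2 = (2*n + 5)/(n^2*(n + 5)^2)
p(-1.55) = 0.19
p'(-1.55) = 0.07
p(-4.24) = 0.31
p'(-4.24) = -0.34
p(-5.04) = -4.96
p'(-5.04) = -124.99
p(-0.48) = 0.46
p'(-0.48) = 0.86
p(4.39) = -0.02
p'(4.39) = 0.01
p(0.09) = -2.18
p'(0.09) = 24.68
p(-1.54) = 0.19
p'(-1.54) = 0.07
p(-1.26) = 0.21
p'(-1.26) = 0.11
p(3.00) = -0.04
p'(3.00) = 0.02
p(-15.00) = -0.00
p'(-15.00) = 0.00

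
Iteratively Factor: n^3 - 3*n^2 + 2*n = (n - 1)*(n^2 - 2*n) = n*(n - 1)*(n - 2)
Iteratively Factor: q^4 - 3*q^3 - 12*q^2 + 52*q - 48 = (q - 3)*(q^3 - 12*q + 16) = (q - 3)*(q + 4)*(q^2 - 4*q + 4) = (q - 3)*(q - 2)*(q + 4)*(q - 2)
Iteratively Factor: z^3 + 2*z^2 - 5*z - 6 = (z + 1)*(z^2 + z - 6) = (z + 1)*(z + 3)*(z - 2)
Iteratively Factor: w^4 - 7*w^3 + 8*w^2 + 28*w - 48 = (w - 3)*(w^3 - 4*w^2 - 4*w + 16) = (w - 4)*(w - 3)*(w^2 - 4) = (w - 4)*(w - 3)*(w + 2)*(w - 2)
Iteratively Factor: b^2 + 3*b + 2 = (b + 2)*(b + 1)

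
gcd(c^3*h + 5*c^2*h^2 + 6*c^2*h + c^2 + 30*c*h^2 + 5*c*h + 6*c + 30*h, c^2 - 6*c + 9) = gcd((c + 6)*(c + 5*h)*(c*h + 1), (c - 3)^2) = 1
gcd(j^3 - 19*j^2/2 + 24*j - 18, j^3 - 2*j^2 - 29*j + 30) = j - 6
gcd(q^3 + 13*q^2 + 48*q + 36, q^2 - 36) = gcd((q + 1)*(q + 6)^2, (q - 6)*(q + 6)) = q + 6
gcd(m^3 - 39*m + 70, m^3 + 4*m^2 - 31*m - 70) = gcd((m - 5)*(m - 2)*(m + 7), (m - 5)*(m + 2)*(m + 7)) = m^2 + 2*m - 35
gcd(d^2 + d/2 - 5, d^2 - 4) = d - 2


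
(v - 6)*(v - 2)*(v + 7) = v^3 - v^2 - 44*v + 84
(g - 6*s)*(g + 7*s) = g^2 + g*s - 42*s^2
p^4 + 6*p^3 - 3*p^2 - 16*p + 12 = (p - 1)^2*(p + 2)*(p + 6)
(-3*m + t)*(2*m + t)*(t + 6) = -6*m^2*t - 36*m^2 - m*t^2 - 6*m*t + t^3 + 6*t^2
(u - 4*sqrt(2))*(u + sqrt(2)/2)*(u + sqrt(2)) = u^3 - 5*sqrt(2)*u^2/2 - 11*u - 4*sqrt(2)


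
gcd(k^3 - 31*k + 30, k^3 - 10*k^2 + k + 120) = k - 5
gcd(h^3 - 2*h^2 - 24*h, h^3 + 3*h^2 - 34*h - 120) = h^2 - 2*h - 24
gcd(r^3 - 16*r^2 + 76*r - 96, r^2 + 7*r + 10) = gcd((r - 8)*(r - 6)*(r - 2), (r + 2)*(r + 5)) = 1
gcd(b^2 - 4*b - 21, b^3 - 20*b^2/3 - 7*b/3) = b - 7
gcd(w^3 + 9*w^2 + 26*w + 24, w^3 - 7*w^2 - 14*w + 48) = w + 3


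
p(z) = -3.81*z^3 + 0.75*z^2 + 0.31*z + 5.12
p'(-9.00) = -939.02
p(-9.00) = 2840.57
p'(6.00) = -402.17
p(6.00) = -788.98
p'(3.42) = -128.25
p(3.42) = -137.45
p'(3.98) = -174.78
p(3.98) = -221.97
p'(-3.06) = -111.31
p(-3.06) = 120.36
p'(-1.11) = -15.44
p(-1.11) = 10.91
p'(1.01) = -9.83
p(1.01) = 2.27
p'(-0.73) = -6.88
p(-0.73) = 6.78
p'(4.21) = -195.96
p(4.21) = -264.58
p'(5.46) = -332.25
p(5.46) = -590.99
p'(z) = -11.43*z^2 + 1.5*z + 0.31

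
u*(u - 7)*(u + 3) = u^3 - 4*u^2 - 21*u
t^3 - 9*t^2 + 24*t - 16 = (t - 4)^2*(t - 1)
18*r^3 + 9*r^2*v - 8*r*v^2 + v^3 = (-6*r + v)*(-3*r + v)*(r + v)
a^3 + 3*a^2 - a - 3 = (a - 1)*(a + 1)*(a + 3)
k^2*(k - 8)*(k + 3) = k^4 - 5*k^3 - 24*k^2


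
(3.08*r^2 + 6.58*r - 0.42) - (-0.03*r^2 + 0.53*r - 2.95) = 3.11*r^2 + 6.05*r + 2.53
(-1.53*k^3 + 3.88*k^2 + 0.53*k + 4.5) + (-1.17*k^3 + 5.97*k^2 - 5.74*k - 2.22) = -2.7*k^3 + 9.85*k^2 - 5.21*k + 2.28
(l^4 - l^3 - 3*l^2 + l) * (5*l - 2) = 5*l^5 - 7*l^4 - 13*l^3 + 11*l^2 - 2*l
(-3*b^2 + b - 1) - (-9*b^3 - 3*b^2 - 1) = 9*b^3 + b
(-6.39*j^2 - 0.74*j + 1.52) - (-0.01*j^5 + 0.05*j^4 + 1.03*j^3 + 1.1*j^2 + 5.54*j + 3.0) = 0.01*j^5 - 0.05*j^4 - 1.03*j^3 - 7.49*j^2 - 6.28*j - 1.48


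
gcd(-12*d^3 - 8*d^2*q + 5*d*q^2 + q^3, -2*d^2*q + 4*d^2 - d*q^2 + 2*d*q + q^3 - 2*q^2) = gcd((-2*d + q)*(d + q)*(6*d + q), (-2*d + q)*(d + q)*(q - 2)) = -2*d^2 - d*q + q^2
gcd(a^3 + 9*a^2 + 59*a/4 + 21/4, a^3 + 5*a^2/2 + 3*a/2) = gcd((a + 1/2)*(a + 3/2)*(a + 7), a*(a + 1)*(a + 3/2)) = a + 3/2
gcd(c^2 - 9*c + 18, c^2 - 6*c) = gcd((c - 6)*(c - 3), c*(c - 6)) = c - 6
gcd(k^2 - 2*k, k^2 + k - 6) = k - 2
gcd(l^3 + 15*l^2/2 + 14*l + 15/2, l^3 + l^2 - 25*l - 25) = l^2 + 6*l + 5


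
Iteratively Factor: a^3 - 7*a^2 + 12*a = (a - 3)*(a^2 - 4*a) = a*(a - 3)*(a - 4)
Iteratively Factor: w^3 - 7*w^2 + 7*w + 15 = (w - 3)*(w^2 - 4*w - 5) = (w - 5)*(w - 3)*(w + 1)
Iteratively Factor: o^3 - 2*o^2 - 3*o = (o)*(o^2 - 2*o - 3) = o*(o - 3)*(o + 1)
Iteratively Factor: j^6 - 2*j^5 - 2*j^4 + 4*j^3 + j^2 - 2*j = (j)*(j^5 - 2*j^4 - 2*j^3 + 4*j^2 + j - 2) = j*(j + 1)*(j^4 - 3*j^3 + j^2 + 3*j - 2) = j*(j - 1)*(j + 1)*(j^3 - 2*j^2 - j + 2) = j*(j - 2)*(j - 1)*(j + 1)*(j^2 - 1) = j*(j - 2)*(j - 1)^2*(j + 1)*(j + 1)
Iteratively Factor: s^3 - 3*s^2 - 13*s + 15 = (s - 1)*(s^2 - 2*s - 15) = (s - 5)*(s - 1)*(s + 3)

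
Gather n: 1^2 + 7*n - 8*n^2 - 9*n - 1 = -8*n^2 - 2*n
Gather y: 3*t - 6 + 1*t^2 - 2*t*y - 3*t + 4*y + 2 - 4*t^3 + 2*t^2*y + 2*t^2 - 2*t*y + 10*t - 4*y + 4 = -4*t^3 + 3*t^2 + 10*t + y*(2*t^2 - 4*t)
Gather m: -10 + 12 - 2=0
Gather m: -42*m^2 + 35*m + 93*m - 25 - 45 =-42*m^2 + 128*m - 70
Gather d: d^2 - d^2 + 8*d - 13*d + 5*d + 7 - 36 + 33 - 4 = 0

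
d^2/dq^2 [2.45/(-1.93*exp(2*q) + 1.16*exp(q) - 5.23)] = (-2.45*(3.86*exp(q) - 1.16)*(7.72*exp(q) - 2.32)*exp(q) + (18.914*exp(q) - 2.842)*(1.93*exp(2*q) - 1.16*exp(q) + 5.23))*exp(q)/(1.93*exp(2*q) - 1.16*exp(q) + 5.23)^3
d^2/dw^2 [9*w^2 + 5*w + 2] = 18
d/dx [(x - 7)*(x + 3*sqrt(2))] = 2*x - 7 + 3*sqrt(2)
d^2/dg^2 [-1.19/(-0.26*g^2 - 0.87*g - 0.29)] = (-0.160888*g^2 - 0.538356*g + 1.19*(0.52*g + 0.87)*(1.04*g + 1.74) - 0.179452)/(0.26*g^2 + 0.87*g + 0.29)^3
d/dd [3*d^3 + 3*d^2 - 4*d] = 9*d^2 + 6*d - 4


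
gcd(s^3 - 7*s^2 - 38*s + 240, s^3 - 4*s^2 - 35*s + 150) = s^2 + s - 30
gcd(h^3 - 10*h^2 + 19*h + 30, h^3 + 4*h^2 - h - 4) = h + 1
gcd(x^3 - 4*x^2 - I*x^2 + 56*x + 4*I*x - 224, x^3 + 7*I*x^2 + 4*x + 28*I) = x + 7*I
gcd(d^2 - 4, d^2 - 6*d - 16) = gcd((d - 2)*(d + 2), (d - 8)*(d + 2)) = d + 2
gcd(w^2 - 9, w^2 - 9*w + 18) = w - 3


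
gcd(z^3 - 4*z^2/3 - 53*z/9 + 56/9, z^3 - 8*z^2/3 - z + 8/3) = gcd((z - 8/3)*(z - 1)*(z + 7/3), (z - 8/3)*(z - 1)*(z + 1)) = z^2 - 11*z/3 + 8/3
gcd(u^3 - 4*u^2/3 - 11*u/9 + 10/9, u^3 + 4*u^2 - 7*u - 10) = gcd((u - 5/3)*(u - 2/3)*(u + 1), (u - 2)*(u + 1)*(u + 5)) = u + 1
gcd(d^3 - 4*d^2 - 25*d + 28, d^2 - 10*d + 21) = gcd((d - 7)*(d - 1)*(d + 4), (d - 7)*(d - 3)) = d - 7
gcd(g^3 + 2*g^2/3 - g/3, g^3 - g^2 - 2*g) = g^2 + g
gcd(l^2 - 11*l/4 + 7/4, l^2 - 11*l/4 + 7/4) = l^2 - 11*l/4 + 7/4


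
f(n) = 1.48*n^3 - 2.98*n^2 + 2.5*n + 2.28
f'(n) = 4.44*n^2 - 5.96*n + 2.5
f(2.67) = 15.88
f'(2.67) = 18.24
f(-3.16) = -82.08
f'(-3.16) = 65.67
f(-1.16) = -6.94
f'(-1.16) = 15.39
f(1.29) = 3.72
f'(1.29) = 2.20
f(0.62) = 3.04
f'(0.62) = 0.51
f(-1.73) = -18.63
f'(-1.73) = 26.10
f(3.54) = 39.44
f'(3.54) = 37.04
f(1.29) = 3.72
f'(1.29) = 2.20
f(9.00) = 862.32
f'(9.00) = 308.50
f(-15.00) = -5700.72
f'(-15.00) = 1090.90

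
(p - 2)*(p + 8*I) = p^2 - 2*p + 8*I*p - 16*I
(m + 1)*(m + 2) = m^2 + 3*m + 2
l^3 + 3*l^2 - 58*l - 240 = (l - 8)*(l + 5)*(l + 6)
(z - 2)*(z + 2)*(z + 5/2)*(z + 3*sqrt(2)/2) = z^4 + 3*sqrt(2)*z^3/2 + 5*z^3/2 - 4*z^2 + 15*sqrt(2)*z^2/4 - 10*z - 6*sqrt(2)*z - 15*sqrt(2)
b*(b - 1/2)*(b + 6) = b^3 + 11*b^2/2 - 3*b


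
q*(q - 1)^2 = q^3 - 2*q^2 + q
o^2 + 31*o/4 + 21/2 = (o + 7/4)*(o + 6)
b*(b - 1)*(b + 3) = b^3 + 2*b^2 - 3*b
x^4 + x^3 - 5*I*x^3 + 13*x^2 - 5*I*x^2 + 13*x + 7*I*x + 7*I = (x + 1)*(x - 7*I)*(x + I)^2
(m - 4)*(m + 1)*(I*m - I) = I*m^3 - 4*I*m^2 - I*m + 4*I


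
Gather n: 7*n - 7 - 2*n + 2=5*n - 5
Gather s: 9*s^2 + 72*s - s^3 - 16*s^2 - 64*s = -s^3 - 7*s^2 + 8*s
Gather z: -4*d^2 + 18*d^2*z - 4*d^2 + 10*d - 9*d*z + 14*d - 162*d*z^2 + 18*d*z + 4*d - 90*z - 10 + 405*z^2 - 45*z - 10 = -8*d^2 + 28*d + z^2*(405 - 162*d) + z*(18*d^2 + 9*d - 135) - 20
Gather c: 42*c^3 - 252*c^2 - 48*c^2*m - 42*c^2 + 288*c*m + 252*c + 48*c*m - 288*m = 42*c^3 + c^2*(-48*m - 294) + c*(336*m + 252) - 288*m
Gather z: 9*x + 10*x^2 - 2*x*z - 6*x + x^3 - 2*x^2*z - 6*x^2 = x^3 + 4*x^2 + 3*x + z*(-2*x^2 - 2*x)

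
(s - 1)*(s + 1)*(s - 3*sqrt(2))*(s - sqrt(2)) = s^4 - 4*sqrt(2)*s^3 + 5*s^2 + 4*sqrt(2)*s - 6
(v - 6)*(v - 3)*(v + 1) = v^3 - 8*v^2 + 9*v + 18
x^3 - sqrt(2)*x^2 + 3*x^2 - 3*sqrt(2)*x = x*(x + 3)*(x - sqrt(2))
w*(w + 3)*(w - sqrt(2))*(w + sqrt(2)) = w^4 + 3*w^3 - 2*w^2 - 6*w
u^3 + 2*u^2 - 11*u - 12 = (u - 3)*(u + 1)*(u + 4)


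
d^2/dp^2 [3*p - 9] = 0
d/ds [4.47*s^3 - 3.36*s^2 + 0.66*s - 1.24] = 13.41*s^2 - 6.72*s + 0.66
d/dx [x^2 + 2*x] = 2*x + 2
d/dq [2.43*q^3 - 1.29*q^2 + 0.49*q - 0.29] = 7.29*q^2 - 2.58*q + 0.49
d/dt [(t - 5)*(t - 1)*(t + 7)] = 3*t^2 + 2*t - 37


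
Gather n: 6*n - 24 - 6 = 6*n - 30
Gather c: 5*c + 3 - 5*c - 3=0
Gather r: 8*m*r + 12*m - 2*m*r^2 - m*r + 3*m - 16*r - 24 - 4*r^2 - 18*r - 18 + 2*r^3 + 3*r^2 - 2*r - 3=15*m + 2*r^3 + r^2*(-2*m - 1) + r*(7*m - 36) - 45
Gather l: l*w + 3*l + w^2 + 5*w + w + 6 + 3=l*(w + 3) + w^2 + 6*w + 9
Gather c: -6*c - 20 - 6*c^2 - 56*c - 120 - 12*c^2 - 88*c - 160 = -18*c^2 - 150*c - 300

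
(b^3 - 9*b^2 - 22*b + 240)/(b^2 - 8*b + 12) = (b^2 - 3*b - 40)/(b - 2)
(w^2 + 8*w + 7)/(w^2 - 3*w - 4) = (w + 7)/(w - 4)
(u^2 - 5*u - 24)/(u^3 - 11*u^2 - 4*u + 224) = (u + 3)/(u^2 - 3*u - 28)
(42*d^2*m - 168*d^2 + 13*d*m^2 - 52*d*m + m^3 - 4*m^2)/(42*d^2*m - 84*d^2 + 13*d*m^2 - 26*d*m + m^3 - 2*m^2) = (m - 4)/(m - 2)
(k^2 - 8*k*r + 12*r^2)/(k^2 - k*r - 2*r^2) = (k - 6*r)/(k + r)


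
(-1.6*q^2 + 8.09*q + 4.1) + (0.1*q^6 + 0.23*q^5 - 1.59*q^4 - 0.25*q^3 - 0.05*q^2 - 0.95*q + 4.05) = 0.1*q^6 + 0.23*q^5 - 1.59*q^4 - 0.25*q^3 - 1.65*q^2 + 7.14*q + 8.15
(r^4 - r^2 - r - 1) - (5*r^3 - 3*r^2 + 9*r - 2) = r^4 - 5*r^3 + 2*r^2 - 10*r + 1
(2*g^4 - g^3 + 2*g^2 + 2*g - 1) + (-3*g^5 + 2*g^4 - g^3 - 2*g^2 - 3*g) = -3*g^5 + 4*g^4 - 2*g^3 - g - 1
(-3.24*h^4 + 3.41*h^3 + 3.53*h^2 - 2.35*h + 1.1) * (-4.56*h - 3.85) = 14.7744*h^5 - 3.0756*h^4 - 29.2253*h^3 - 2.8745*h^2 + 4.0315*h - 4.235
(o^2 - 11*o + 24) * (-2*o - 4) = -2*o^3 + 18*o^2 - 4*o - 96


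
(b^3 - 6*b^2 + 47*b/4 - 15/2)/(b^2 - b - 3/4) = (2*b^2 - 9*b + 10)/(2*b + 1)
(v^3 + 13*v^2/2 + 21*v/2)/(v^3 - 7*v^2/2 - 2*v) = (2*v^2 + 13*v + 21)/(2*v^2 - 7*v - 4)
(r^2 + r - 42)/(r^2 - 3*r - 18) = (r + 7)/(r + 3)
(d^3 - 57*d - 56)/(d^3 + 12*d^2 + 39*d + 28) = (d - 8)/(d + 4)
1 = 1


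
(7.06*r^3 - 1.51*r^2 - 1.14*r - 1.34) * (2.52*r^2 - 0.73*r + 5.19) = 17.7912*r^5 - 8.959*r^4 + 34.8709*r^3 - 10.3815*r^2 - 4.9384*r - 6.9546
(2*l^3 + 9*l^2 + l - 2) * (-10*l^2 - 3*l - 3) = -20*l^5 - 96*l^4 - 43*l^3 - 10*l^2 + 3*l + 6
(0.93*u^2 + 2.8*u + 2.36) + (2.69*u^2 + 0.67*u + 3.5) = 3.62*u^2 + 3.47*u + 5.86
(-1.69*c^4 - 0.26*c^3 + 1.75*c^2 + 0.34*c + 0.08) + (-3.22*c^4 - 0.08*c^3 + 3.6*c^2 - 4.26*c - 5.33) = -4.91*c^4 - 0.34*c^3 + 5.35*c^2 - 3.92*c - 5.25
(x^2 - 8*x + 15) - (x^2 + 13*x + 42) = -21*x - 27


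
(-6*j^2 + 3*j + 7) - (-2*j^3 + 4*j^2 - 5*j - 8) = 2*j^3 - 10*j^2 + 8*j + 15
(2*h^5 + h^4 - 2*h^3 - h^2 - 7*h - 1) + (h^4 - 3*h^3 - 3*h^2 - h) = 2*h^5 + 2*h^4 - 5*h^3 - 4*h^2 - 8*h - 1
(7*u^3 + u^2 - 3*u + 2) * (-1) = -7*u^3 - u^2 + 3*u - 2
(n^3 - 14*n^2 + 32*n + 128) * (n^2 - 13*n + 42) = n^5 - 27*n^4 + 256*n^3 - 876*n^2 - 320*n + 5376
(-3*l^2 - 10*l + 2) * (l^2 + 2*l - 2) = -3*l^4 - 16*l^3 - 12*l^2 + 24*l - 4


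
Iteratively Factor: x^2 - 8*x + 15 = (x - 5)*(x - 3)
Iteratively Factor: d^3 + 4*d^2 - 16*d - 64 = (d + 4)*(d^2 - 16) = (d + 4)^2*(d - 4)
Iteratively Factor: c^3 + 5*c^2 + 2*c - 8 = (c - 1)*(c^2 + 6*c + 8) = (c - 1)*(c + 4)*(c + 2)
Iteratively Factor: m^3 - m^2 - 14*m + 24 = (m + 4)*(m^2 - 5*m + 6) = (m - 3)*(m + 4)*(m - 2)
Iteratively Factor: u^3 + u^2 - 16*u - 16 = (u - 4)*(u^2 + 5*u + 4) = (u - 4)*(u + 1)*(u + 4)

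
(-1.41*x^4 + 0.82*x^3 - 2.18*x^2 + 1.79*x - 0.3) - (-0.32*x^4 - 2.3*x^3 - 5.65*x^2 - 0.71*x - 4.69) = -1.09*x^4 + 3.12*x^3 + 3.47*x^2 + 2.5*x + 4.39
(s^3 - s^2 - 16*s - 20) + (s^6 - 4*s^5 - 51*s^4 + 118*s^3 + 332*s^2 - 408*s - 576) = s^6 - 4*s^5 - 51*s^4 + 119*s^3 + 331*s^2 - 424*s - 596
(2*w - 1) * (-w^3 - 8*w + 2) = -2*w^4 + w^3 - 16*w^2 + 12*w - 2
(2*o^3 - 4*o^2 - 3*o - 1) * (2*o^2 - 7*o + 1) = 4*o^5 - 22*o^4 + 24*o^3 + 15*o^2 + 4*o - 1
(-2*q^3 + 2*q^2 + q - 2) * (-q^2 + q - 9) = 2*q^5 - 4*q^4 + 19*q^3 - 15*q^2 - 11*q + 18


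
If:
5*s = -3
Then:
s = -3/5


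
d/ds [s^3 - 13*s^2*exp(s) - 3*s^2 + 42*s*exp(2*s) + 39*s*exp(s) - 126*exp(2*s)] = -13*s^2*exp(s) + 3*s^2 + 84*s*exp(2*s) + 13*s*exp(s) - 6*s - 210*exp(2*s) + 39*exp(s)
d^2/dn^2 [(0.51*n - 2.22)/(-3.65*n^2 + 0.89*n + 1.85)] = ((0.51*n - 2.22)*(7.3*n - 0.89)*(14.6*n - 1.78) + (11.169*n - 17.1138)*(-3.65*n^2 + 0.89*n + 1.85))/(-3.65*n^2 + 0.89*n + 1.85)^3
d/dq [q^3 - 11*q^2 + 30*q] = 3*q^2 - 22*q + 30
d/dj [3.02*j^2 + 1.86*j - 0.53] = 6.04*j + 1.86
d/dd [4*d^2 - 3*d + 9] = 8*d - 3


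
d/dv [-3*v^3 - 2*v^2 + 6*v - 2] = -9*v^2 - 4*v + 6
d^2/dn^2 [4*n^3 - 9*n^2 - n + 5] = 24*n - 18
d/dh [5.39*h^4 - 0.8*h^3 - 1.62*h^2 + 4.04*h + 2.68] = 21.56*h^3 - 2.4*h^2 - 3.24*h + 4.04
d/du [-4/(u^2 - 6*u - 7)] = 8*(u - 3)/(-u^2 + 6*u + 7)^2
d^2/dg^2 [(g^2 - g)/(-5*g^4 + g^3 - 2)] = 2*(-g^5*(g - 1)*(20*g - 3)^2 + g^2*(3*(g - 1)*(10*g - 1) + (2*g - 1)*(20*g - 3))*(5*g^4 - g^3 + 2) - (5*g^4 - g^3 + 2)^2)/(5*g^4 - g^3 + 2)^3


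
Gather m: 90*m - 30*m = 60*m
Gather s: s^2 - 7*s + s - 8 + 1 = s^2 - 6*s - 7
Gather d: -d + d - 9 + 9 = 0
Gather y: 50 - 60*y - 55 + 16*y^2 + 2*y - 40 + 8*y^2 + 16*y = 24*y^2 - 42*y - 45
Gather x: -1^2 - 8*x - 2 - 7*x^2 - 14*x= -7*x^2 - 22*x - 3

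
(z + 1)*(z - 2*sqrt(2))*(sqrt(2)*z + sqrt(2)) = sqrt(2)*z^3 - 4*z^2 + 2*sqrt(2)*z^2 - 8*z + sqrt(2)*z - 4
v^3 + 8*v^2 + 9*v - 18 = (v - 1)*(v + 3)*(v + 6)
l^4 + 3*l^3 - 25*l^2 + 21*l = l*(l - 3)*(l - 1)*(l + 7)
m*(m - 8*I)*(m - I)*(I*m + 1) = I*m^4 + 10*m^3 - 17*I*m^2 - 8*m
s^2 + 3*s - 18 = (s - 3)*(s + 6)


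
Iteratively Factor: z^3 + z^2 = (z + 1)*(z^2) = z*(z + 1)*(z)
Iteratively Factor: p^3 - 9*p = (p)*(p^2 - 9) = p*(p - 3)*(p + 3)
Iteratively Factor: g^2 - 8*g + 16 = (g - 4)*(g - 4)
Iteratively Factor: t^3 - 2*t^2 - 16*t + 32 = (t + 4)*(t^2 - 6*t + 8) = (t - 4)*(t + 4)*(t - 2)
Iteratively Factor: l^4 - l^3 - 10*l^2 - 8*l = (l + 2)*(l^3 - 3*l^2 - 4*l) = (l - 4)*(l + 2)*(l^2 + l) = (l - 4)*(l + 1)*(l + 2)*(l)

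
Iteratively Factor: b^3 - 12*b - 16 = (b + 2)*(b^2 - 2*b - 8) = (b - 4)*(b + 2)*(b + 2)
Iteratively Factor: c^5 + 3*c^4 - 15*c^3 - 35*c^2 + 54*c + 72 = (c + 3)*(c^4 - 15*c^2 + 10*c + 24) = (c + 3)*(c + 4)*(c^3 - 4*c^2 + c + 6) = (c - 2)*(c + 3)*(c + 4)*(c^2 - 2*c - 3) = (c - 2)*(c + 1)*(c + 3)*(c + 4)*(c - 3)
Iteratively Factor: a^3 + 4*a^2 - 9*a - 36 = (a - 3)*(a^2 + 7*a + 12) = (a - 3)*(a + 4)*(a + 3)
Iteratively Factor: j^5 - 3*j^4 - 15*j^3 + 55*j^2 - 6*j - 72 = (j - 3)*(j^4 - 15*j^2 + 10*j + 24) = (j - 3)*(j + 1)*(j^3 - j^2 - 14*j + 24) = (j - 3)^2*(j + 1)*(j^2 + 2*j - 8) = (j - 3)^2*(j + 1)*(j + 4)*(j - 2)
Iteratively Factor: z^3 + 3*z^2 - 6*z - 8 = (z + 1)*(z^2 + 2*z - 8) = (z - 2)*(z + 1)*(z + 4)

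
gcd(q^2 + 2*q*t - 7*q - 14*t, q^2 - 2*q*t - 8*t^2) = q + 2*t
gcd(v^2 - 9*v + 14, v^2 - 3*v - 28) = v - 7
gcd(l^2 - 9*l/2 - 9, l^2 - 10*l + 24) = l - 6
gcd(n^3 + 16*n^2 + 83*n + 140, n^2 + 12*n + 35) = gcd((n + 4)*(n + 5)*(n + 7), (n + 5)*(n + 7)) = n^2 + 12*n + 35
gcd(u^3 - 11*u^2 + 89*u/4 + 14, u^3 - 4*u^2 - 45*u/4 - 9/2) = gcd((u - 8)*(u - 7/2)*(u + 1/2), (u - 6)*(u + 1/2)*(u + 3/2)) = u + 1/2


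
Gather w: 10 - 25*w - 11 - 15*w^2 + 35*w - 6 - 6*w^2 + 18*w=-21*w^2 + 28*w - 7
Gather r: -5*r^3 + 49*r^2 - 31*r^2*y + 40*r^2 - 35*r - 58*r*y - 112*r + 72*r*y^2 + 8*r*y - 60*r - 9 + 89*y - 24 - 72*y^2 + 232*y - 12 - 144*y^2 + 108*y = -5*r^3 + r^2*(89 - 31*y) + r*(72*y^2 - 50*y - 207) - 216*y^2 + 429*y - 45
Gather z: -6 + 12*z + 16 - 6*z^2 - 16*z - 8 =-6*z^2 - 4*z + 2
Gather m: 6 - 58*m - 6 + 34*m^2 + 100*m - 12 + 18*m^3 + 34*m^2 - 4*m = 18*m^3 + 68*m^2 + 38*m - 12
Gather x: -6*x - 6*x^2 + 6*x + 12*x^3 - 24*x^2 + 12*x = 12*x^3 - 30*x^2 + 12*x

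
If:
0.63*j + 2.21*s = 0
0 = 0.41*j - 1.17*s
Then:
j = 0.00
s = 0.00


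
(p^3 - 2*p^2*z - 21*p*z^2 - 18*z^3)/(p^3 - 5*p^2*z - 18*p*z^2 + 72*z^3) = (-p^2 - 4*p*z - 3*z^2)/(-p^2 - p*z + 12*z^2)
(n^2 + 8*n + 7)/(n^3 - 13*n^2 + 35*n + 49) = (n + 7)/(n^2 - 14*n + 49)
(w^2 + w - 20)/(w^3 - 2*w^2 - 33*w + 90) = (w^2 + w - 20)/(w^3 - 2*w^2 - 33*w + 90)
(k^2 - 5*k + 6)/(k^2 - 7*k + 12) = (k - 2)/(k - 4)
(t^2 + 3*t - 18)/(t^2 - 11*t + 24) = (t + 6)/(t - 8)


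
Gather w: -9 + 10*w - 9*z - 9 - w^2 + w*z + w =-w^2 + w*(z + 11) - 9*z - 18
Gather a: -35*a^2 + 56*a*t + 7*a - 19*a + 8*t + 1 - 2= -35*a^2 + a*(56*t - 12) + 8*t - 1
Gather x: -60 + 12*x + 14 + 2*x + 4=14*x - 42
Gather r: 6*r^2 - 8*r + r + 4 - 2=6*r^2 - 7*r + 2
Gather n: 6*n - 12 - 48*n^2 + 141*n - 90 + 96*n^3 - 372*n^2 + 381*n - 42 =96*n^3 - 420*n^2 + 528*n - 144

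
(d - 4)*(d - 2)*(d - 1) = d^3 - 7*d^2 + 14*d - 8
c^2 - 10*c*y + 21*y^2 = (c - 7*y)*(c - 3*y)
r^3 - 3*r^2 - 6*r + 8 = (r - 4)*(r - 1)*(r + 2)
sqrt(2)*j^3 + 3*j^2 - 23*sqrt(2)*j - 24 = (j - 3*sqrt(2))*(j + 4*sqrt(2))*(sqrt(2)*j + 1)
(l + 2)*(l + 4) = l^2 + 6*l + 8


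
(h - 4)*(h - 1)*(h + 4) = h^3 - h^2 - 16*h + 16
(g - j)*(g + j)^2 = g^3 + g^2*j - g*j^2 - j^3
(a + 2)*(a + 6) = a^2 + 8*a + 12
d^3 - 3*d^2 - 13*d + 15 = (d - 5)*(d - 1)*(d + 3)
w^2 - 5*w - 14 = (w - 7)*(w + 2)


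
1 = 1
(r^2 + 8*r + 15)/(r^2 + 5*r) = (r + 3)/r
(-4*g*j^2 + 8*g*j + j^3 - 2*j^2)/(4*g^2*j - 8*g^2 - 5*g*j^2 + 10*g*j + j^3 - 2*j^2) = -j/(g - j)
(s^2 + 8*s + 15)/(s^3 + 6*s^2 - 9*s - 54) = (s + 5)/(s^2 + 3*s - 18)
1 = 1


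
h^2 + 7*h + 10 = (h + 2)*(h + 5)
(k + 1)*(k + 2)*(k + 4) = k^3 + 7*k^2 + 14*k + 8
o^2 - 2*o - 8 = (o - 4)*(o + 2)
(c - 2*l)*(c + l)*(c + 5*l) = c^3 + 4*c^2*l - 7*c*l^2 - 10*l^3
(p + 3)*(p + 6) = p^2 + 9*p + 18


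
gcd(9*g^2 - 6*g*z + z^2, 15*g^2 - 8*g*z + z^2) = -3*g + z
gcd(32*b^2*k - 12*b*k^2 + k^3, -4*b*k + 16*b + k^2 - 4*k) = 4*b - k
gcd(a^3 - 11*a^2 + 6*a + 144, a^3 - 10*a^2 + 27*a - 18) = a - 6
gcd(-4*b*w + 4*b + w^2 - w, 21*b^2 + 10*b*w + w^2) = 1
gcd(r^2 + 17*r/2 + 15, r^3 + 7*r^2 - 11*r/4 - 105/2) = r + 6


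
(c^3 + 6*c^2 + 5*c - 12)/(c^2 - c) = c + 7 + 12/c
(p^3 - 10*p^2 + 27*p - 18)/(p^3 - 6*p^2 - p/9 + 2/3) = 9*(p^2 - 4*p + 3)/(9*p^2 - 1)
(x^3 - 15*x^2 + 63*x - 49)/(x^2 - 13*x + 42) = (x^2 - 8*x + 7)/(x - 6)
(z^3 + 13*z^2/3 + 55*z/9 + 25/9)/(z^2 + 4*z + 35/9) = (3*z^2 + 8*z + 5)/(3*z + 7)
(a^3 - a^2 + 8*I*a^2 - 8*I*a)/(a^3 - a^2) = (a + 8*I)/a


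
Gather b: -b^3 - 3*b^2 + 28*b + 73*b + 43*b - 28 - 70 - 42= -b^3 - 3*b^2 + 144*b - 140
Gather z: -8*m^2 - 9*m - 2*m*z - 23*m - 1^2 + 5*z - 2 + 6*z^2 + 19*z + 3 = -8*m^2 - 32*m + 6*z^2 + z*(24 - 2*m)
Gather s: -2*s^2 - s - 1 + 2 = -2*s^2 - s + 1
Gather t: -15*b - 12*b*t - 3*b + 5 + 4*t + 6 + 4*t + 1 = -18*b + t*(8 - 12*b) + 12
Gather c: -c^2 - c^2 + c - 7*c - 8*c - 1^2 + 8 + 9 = -2*c^2 - 14*c + 16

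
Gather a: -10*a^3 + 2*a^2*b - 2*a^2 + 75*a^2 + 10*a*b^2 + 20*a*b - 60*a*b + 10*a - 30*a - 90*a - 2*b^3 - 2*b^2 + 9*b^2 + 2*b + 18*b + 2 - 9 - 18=-10*a^3 + a^2*(2*b + 73) + a*(10*b^2 - 40*b - 110) - 2*b^3 + 7*b^2 + 20*b - 25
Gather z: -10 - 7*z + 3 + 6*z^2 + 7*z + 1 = 6*z^2 - 6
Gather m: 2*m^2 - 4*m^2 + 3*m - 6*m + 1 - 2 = -2*m^2 - 3*m - 1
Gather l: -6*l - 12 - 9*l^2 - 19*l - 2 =-9*l^2 - 25*l - 14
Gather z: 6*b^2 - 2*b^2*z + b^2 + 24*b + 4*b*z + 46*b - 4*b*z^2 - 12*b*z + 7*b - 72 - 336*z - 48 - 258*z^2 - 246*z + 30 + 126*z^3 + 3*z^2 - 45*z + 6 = 7*b^2 + 77*b + 126*z^3 + z^2*(-4*b - 255) + z*(-2*b^2 - 8*b - 627) - 84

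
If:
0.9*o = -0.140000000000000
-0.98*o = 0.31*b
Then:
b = 0.49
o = -0.16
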